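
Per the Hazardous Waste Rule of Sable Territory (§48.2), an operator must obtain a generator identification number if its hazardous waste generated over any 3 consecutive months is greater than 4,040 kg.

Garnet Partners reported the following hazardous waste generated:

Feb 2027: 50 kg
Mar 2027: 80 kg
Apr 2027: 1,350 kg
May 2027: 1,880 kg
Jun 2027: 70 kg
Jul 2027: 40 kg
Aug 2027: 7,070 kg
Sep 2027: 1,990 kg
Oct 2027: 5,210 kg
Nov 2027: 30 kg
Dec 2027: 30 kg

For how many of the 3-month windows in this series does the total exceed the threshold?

5

Feb 2027–Apr 2027: 50 kg + 80 kg + 1,350 kg = 1,480 kg (under)
Mar 2027–May 2027: 80 kg + 1,350 kg + 1,880 kg = 3,310 kg (under)
Apr 2027–Jun 2027: 1,350 kg + 1,880 kg + 70 kg = 3,300 kg (under)
May 2027–Jul 2027: 1,880 kg + 70 kg + 40 kg = 1,990 kg (under)
Jun 2027–Aug 2027: 70 kg + 40 kg + 7,070 kg = 7,180 kg (over)
Jul 2027–Sep 2027: 40 kg + 7,070 kg + 1,990 kg = 9,100 kg (over)
Aug 2027–Oct 2027: 7,070 kg + 1,990 kg + 5,210 kg = 14,270 kg (over)
Sep 2027–Nov 2027: 1,990 kg + 5,210 kg + 30 kg = 7,230 kg (over)
Oct 2027–Dec 2027: 5,210 kg + 30 kg + 30 kg = 5,270 kg (over)
5 windows exceed the threshold.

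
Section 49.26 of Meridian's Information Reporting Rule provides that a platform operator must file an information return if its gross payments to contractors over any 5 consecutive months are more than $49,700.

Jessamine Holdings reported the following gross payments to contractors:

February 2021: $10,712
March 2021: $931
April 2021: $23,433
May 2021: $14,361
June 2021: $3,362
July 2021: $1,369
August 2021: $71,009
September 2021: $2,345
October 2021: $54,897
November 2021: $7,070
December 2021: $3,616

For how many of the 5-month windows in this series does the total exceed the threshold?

6

February 2021–June 2021: $10,712 + $931 + $23,433 + $14,361 + $3,362 = $52,799 (over)
March 2021–July 2021: $931 + $23,433 + $14,361 + $3,362 + $1,369 = $43,456 (under)
April 2021–August 2021: $23,433 + $14,361 + $3,362 + $1,369 + $71,009 = $113,534 (over)
May 2021–September 2021: $14,361 + $3,362 + $1,369 + $71,009 + $2,345 = $92,446 (over)
June 2021–October 2021: $3,362 + $1,369 + $71,009 + $2,345 + $54,897 = $132,982 (over)
July 2021–November 2021: $1,369 + $71,009 + $2,345 + $54,897 + $7,070 = $136,690 (over)
August 2021–December 2021: $71,009 + $2,345 + $54,897 + $7,070 + $3,616 = $138,937 (over)
6 windows exceed the threshold.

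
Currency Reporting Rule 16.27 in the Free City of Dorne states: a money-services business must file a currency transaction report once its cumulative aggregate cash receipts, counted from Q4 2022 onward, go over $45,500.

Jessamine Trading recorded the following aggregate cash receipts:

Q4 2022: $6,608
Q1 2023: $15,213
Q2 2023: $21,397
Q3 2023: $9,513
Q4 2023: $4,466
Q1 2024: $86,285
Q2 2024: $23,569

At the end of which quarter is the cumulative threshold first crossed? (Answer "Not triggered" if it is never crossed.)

Q3 2023

Through Q4 2022: $6,608
Through Q1 2023: $21,821
Through Q2 2023: $43,218
Through Q3 2023: $52,731 ← exceeds threshold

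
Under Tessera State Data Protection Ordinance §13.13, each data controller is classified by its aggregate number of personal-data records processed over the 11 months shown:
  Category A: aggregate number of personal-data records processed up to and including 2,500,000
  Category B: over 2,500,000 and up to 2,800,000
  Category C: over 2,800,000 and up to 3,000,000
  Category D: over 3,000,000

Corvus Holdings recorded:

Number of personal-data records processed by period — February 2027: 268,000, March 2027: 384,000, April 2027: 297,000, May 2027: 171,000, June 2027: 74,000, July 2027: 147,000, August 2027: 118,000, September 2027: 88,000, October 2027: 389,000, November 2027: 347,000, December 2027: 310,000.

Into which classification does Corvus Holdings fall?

Aggregate number of personal-data records processed: 268,000 + 384,000 + 297,000 + 171,000 + 74,000 + 147,000 + 118,000 + 88,000 + 389,000 + 347,000 + 310,000 = 2,593,000.
2,500,000 < 2,593,000 ≤ 2,800,000, so Category B applies.

Category B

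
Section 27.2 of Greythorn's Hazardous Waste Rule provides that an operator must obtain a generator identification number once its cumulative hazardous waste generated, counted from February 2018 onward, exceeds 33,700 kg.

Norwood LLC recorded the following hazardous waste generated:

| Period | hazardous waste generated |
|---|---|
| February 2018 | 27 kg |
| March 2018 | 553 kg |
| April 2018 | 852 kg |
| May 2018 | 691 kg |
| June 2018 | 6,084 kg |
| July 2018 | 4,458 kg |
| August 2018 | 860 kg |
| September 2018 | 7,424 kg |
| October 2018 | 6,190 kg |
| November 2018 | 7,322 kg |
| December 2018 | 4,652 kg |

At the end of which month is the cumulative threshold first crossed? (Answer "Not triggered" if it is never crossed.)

November 2018

Through February 2018: 27 kg
Through March 2018: 580 kg
Through April 2018: 1,432 kg
Through May 2018: 2,123 kg
Through June 2018: 8,207 kg
Through July 2018: 12,665 kg
Through August 2018: 13,525 kg
Through September 2018: 20,949 kg
Through October 2018: 27,139 kg
Through November 2018: 34,461 kg ← exceeds threshold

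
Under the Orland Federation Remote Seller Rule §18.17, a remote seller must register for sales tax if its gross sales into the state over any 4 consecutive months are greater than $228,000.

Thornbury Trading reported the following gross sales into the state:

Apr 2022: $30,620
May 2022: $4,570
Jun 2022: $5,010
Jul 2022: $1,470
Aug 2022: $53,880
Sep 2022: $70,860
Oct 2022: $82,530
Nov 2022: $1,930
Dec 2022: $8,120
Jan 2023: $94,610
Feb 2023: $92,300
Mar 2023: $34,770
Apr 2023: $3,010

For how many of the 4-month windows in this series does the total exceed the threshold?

Apr 2022–Jul 2022: $30,620 + $4,570 + $5,010 + $1,470 = $41,670 (under)
May 2022–Aug 2022: $4,570 + $5,010 + $1,470 + $53,880 = $64,930 (under)
Jun 2022–Sep 2022: $5,010 + $1,470 + $53,880 + $70,860 = $131,220 (under)
Jul 2022–Oct 2022: $1,470 + $53,880 + $70,860 + $82,530 = $208,740 (under)
Aug 2022–Nov 2022: $53,880 + $70,860 + $82,530 + $1,930 = $209,200 (under)
Sep 2022–Dec 2022: $70,860 + $82,530 + $1,930 + $8,120 = $163,440 (under)
Oct 2022–Jan 2023: $82,530 + $1,930 + $8,120 + $94,610 = $187,190 (under)
Nov 2022–Feb 2023: $1,930 + $8,120 + $94,610 + $92,300 = $196,960 (under)
Dec 2022–Mar 2023: $8,120 + $94,610 + $92,300 + $34,770 = $229,800 (over)
Jan 2023–Apr 2023: $94,610 + $92,300 + $34,770 + $3,010 = $224,690 (under)
1 window exceeds the threshold.

1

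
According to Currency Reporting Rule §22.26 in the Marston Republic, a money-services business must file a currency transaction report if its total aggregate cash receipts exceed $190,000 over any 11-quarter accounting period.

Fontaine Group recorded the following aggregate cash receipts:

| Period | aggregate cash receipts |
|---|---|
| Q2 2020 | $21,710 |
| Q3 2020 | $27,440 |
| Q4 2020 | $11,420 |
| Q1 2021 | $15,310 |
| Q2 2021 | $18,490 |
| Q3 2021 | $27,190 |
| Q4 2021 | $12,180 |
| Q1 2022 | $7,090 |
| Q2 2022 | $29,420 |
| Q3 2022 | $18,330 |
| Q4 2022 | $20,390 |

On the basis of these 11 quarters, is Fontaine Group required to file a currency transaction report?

Yes

Total aggregate cash receipts: $21,710 + $27,440 + $11,420 + $15,310 + $18,490 + $27,190 + $12,180 + $7,090 + $29,420 + $18,330 + $20,390 = $208,970.
$208,970 > $190,000, so the threshold is exceeded.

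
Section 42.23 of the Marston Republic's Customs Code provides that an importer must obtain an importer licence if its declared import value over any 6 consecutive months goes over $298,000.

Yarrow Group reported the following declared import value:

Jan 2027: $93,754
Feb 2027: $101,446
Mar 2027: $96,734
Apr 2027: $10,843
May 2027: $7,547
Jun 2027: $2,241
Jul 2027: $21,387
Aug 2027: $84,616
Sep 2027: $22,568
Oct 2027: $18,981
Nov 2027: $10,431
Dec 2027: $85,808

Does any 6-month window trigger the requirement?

Jan 2027–Jun 2027: $93,754 + $101,446 + $96,734 + $10,843 + $7,547 + $2,241 = $312,565 (over)
Feb 2027–Jul 2027: $101,446 + $96,734 + $10,843 + $7,547 + $2,241 + $21,387 = $240,198 (under)
Mar 2027–Aug 2027: $96,734 + $10,843 + $7,547 + $2,241 + $21,387 + $84,616 = $223,368 (under)
Apr 2027–Sep 2027: $10,843 + $7,547 + $2,241 + $21,387 + $84,616 + $22,568 = $149,202 (under)
May 2027–Oct 2027: $7,547 + $2,241 + $21,387 + $84,616 + $22,568 + $18,981 = $157,340 (under)
Jun 2027–Nov 2027: $2,241 + $21,387 + $84,616 + $22,568 + $18,981 + $10,431 = $160,224 (under)
Jul 2027–Dec 2027: $21,387 + $84,616 + $22,568 + $18,981 + $10,431 + $85,808 = $243,791 (under)
At least one window exceeds $298,000.

Yes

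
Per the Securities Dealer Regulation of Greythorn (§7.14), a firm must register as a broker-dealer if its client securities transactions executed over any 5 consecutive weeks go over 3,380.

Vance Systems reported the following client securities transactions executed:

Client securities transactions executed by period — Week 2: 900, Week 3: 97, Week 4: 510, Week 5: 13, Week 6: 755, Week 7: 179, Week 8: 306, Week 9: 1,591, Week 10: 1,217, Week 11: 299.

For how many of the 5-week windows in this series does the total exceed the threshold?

Week 2–Week 6: 900 + 97 + 510 + 13 + 755 = 2,275 (under)
Week 3–Week 7: 97 + 510 + 13 + 755 + 179 = 1,554 (under)
Week 4–Week 8: 510 + 13 + 755 + 179 + 306 = 1,763 (under)
Week 5–Week 9: 13 + 755 + 179 + 306 + 1,591 = 2,844 (under)
Week 6–Week 10: 755 + 179 + 306 + 1,591 + 1,217 = 4,048 (over)
Week 7–Week 11: 179 + 306 + 1,591 + 1,217 + 299 = 3,592 (over)
2 windows exceed the threshold.

2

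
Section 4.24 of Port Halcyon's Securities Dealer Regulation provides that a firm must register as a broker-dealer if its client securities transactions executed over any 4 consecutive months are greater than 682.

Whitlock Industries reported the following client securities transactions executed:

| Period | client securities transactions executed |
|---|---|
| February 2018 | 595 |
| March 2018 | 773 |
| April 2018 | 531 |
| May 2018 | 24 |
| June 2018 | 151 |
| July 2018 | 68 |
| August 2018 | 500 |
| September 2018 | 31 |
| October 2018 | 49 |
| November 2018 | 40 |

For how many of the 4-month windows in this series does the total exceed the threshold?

February 2018–May 2018: 595 + 773 + 531 + 24 = 1,923 (over)
March 2018–June 2018: 773 + 531 + 24 + 151 = 1,479 (over)
April 2018–July 2018: 531 + 24 + 151 + 68 = 774 (over)
May 2018–August 2018: 24 + 151 + 68 + 500 = 743 (over)
June 2018–September 2018: 151 + 68 + 500 + 31 = 750 (over)
July 2018–October 2018: 68 + 500 + 31 + 49 = 648 (under)
August 2018–November 2018: 500 + 31 + 49 + 40 = 620 (under)
5 windows exceed the threshold.

5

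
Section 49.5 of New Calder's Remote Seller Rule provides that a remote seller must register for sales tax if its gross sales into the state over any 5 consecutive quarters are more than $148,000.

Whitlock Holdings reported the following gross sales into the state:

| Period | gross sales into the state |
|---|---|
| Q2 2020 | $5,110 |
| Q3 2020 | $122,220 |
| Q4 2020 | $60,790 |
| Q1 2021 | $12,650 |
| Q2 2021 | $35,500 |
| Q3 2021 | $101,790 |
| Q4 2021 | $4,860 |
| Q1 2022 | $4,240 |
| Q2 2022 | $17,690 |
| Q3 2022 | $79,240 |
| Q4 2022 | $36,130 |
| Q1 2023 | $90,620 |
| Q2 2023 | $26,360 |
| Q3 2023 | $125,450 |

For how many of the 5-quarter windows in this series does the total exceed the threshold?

Q2 2020–Q2 2021: $5,110 + $122,220 + $60,790 + $12,650 + $35,500 = $236,270 (over)
Q3 2020–Q3 2021: $122,220 + $60,790 + $12,650 + $35,500 + $101,790 = $332,950 (over)
Q4 2020–Q4 2021: $60,790 + $12,650 + $35,500 + $101,790 + $4,860 = $215,590 (over)
Q1 2021–Q1 2022: $12,650 + $35,500 + $101,790 + $4,860 + $4,240 = $159,040 (over)
Q2 2021–Q2 2022: $35,500 + $101,790 + $4,860 + $4,240 + $17,690 = $164,080 (over)
Q3 2021–Q3 2022: $101,790 + $4,860 + $4,240 + $17,690 + $79,240 = $207,820 (over)
Q4 2021–Q4 2022: $4,860 + $4,240 + $17,690 + $79,240 + $36,130 = $142,160 (under)
Q1 2022–Q1 2023: $4,240 + $17,690 + $79,240 + $36,130 + $90,620 = $227,920 (over)
Q2 2022–Q2 2023: $17,690 + $79,240 + $36,130 + $90,620 + $26,360 = $250,040 (over)
Q3 2022–Q3 2023: $79,240 + $36,130 + $90,620 + $26,360 + $125,450 = $357,800 (over)
9 windows exceed the threshold.

9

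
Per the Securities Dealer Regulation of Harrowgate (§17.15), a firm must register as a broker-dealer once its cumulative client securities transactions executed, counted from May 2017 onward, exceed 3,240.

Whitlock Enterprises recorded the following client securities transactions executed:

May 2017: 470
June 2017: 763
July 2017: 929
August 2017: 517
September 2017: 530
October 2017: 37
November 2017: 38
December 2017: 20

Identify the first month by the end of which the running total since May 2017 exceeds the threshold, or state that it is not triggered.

October 2017

Through May 2017: 470
Through June 2017: 1,233
Through July 2017: 2,162
Through August 2017: 2,679
Through September 2017: 3,209
Through October 2017: 3,246 ← exceeds threshold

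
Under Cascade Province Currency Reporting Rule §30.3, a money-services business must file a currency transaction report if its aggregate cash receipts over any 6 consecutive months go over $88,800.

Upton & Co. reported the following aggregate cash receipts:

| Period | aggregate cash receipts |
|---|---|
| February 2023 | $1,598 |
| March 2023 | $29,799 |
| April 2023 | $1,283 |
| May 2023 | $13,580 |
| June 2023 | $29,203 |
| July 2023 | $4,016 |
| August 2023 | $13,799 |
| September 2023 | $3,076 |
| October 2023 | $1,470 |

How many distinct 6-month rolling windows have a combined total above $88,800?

1

February 2023–July 2023: $1,598 + $29,799 + $1,283 + $13,580 + $29,203 + $4,016 = $79,479 (under)
March 2023–August 2023: $29,799 + $1,283 + $13,580 + $29,203 + $4,016 + $13,799 = $91,680 (over)
April 2023–September 2023: $1,283 + $13,580 + $29,203 + $4,016 + $13,799 + $3,076 = $64,957 (under)
May 2023–October 2023: $13,580 + $29,203 + $4,016 + $13,799 + $3,076 + $1,470 = $65,144 (under)
1 window exceeds the threshold.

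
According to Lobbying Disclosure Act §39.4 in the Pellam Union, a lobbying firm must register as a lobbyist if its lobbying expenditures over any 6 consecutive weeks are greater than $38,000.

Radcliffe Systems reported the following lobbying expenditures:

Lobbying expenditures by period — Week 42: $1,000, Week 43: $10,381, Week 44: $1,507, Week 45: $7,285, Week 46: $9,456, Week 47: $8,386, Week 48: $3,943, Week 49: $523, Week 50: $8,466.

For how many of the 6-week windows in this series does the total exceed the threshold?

Week 42–Week 47: $1,000 + $10,381 + $1,507 + $7,285 + $9,456 + $8,386 = $38,015 (over)
Week 43–Week 48: $10,381 + $1,507 + $7,285 + $9,456 + $8,386 + $3,943 = $40,958 (over)
Week 44–Week 49: $1,507 + $7,285 + $9,456 + $8,386 + $3,943 + $523 = $31,100 (under)
Week 45–Week 50: $7,285 + $9,456 + $8,386 + $3,943 + $523 + $8,466 = $38,059 (over)
3 windows exceed the threshold.

3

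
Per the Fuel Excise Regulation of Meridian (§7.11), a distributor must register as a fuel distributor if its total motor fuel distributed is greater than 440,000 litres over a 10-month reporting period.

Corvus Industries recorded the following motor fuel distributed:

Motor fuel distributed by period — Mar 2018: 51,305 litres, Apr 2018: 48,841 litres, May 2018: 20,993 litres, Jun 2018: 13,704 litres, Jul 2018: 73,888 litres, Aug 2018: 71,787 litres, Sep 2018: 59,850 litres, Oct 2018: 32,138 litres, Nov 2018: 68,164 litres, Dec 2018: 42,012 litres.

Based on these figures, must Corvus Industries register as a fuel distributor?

Yes

Total motor fuel distributed: 51,305 litres + 48,841 litres + 20,993 litres + 13,704 litres + 73,888 litres + 71,787 litres + 59,850 litres + 32,138 litres + 68,164 litres + 42,012 litres = 482,682 litres.
482,682 litres > 440,000 litres, so the threshold is exceeded.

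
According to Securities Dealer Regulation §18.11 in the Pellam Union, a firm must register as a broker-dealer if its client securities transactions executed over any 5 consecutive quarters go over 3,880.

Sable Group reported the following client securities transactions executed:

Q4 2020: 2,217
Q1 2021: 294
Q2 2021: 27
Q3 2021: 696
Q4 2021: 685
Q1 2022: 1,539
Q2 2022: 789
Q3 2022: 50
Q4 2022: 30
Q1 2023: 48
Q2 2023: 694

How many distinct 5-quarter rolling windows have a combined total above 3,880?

Q4 2020–Q4 2021: 2,217 + 294 + 27 + 696 + 685 = 3,919 (over)
Q1 2021–Q1 2022: 294 + 27 + 696 + 685 + 1,539 = 3,241 (under)
Q2 2021–Q2 2022: 27 + 696 + 685 + 1,539 + 789 = 3,736 (under)
Q3 2021–Q3 2022: 696 + 685 + 1,539 + 789 + 50 = 3,759 (under)
Q4 2021–Q4 2022: 685 + 1,539 + 789 + 50 + 30 = 3,093 (under)
Q1 2022–Q1 2023: 1,539 + 789 + 50 + 30 + 48 = 2,456 (under)
Q2 2022–Q2 2023: 789 + 50 + 30 + 48 + 694 = 1,611 (under)
1 window exceeds the threshold.

1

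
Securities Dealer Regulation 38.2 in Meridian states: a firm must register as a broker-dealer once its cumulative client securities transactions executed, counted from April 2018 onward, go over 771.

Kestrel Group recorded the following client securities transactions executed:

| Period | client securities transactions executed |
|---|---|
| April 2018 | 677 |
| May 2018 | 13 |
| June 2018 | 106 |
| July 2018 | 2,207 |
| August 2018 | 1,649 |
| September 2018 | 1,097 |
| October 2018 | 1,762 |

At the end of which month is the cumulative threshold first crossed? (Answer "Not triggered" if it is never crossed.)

Through April 2018: 677
Through May 2018: 690
Through June 2018: 796 ← exceeds threshold

June 2018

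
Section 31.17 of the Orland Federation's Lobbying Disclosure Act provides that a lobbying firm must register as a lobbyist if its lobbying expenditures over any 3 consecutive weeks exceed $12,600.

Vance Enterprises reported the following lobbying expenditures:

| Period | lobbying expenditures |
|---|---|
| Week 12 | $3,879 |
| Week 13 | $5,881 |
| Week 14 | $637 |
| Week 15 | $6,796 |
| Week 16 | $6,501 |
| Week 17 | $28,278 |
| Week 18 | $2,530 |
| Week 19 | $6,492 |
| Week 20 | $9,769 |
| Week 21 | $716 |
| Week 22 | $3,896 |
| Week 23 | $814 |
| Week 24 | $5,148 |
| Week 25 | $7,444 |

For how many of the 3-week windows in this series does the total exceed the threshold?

9

Week 12–Week 14: $3,879 + $5,881 + $637 = $10,397 (under)
Week 13–Week 15: $5,881 + $637 + $6,796 = $13,314 (over)
Week 14–Week 16: $637 + $6,796 + $6,501 = $13,934 (over)
Week 15–Week 17: $6,796 + $6,501 + $28,278 = $41,575 (over)
Week 16–Week 18: $6,501 + $28,278 + $2,530 = $37,309 (over)
Week 17–Week 19: $28,278 + $2,530 + $6,492 = $37,300 (over)
Week 18–Week 20: $2,530 + $6,492 + $9,769 = $18,791 (over)
Week 19–Week 21: $6,492 + $9,769 + $716 = $16,977 (over)
Week 20–Week 22: $9,769 + $716 + $3,896 = $14,381 (over)
Week 21–Week 23: $716 + $3,896 + $814 = $5,426 (under)
Week 22–Week 24: $3,896 + $814 + $5,148 = $9,858 (under)
Week 23–Week 25: $814 + $5,148 + $7,444 = $13,406 (over)
9 windows exceed the threshold.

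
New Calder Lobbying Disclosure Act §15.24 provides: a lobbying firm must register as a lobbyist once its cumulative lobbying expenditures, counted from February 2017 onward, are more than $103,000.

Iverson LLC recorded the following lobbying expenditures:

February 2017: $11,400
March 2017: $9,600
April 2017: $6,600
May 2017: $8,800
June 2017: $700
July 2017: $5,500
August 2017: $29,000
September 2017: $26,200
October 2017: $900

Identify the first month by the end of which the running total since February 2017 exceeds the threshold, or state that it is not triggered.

Not triggered

Through February 2017: $11,400
Through March 2017: $21,000
Through April 2017: $27,600
Through May 2017: $36,400
Through June 2017: $37,100
Through July 2017: $42,600
Through August 2017: $71,600
Through September 2017: $97,800
Through October 2017: $98,700
Final cumulative total $98,700 ≤ $103,000; the threshold is never exceeded.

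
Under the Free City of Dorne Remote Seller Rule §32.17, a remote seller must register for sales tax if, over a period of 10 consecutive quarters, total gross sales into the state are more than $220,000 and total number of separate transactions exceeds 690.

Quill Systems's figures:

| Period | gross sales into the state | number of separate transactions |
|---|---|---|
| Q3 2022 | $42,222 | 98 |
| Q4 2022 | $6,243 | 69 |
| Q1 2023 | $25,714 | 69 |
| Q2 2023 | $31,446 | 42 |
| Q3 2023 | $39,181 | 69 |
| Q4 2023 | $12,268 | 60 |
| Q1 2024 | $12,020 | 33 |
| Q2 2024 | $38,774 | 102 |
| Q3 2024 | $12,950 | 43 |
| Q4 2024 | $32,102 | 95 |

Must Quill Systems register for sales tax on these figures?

No

Total gross sales into the state: $42,222 + $6,243 + $25,714 + $31,446 + $39,181 + $12,268 + $12,020 + $38,774 + $12,950 + $32,102 = $252,920 (> $220,000).
Total number of separate transactions: 98 + 69 + 69 + 42 + 69 + 60 + 33 + 102 + 43 + 95 = 680 (≤ 690).
The test is 'and': the rule requires both, and at least one is not exceeded.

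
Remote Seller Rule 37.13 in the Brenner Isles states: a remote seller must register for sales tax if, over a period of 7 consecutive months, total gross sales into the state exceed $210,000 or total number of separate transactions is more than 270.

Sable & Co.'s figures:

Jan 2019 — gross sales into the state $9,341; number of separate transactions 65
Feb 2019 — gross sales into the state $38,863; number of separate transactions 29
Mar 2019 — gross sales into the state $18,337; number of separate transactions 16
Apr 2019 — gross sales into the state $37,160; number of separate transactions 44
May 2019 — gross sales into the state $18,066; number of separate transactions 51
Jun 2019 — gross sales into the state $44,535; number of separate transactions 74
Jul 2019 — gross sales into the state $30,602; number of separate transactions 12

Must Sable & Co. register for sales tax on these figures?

Total gross sales into the state: $9,341 + $38,863 + $18,337 + $37,160 + $18,066 + $44,535 + $30,602 = $196,904 (≤ $210,000).
Total number of separate transactions: 65 + 29 + 16 + 44 + 51 + 74 + 12 = 291 (> 270).
The test is 'or': at least one threshold is exceeded.

Yes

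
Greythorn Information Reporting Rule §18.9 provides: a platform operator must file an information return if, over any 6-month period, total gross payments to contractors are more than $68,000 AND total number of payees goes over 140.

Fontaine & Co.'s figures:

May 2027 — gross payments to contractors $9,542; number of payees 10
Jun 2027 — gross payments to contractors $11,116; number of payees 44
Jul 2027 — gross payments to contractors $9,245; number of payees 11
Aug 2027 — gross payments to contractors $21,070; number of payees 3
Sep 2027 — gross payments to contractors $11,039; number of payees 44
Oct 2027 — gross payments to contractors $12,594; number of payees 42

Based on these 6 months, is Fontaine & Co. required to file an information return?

Yes

Total gross payments to contractors: $9,542 + $11,116 + $9,245 + $21,070 + $11,039 + $12,594 = $74,606 (> $68,000).
Total number of payees: 10 + 44 + 11 + 3 + 44 + 42 = 154 (> 140).
The test is 'and': both thresholds are exceeded.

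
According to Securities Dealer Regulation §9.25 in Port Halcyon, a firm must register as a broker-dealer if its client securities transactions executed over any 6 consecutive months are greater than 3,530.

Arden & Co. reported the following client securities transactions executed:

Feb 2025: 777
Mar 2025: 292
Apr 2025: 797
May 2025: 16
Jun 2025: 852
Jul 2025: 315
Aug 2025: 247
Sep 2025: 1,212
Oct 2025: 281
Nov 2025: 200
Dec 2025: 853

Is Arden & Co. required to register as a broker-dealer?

No

Feb 2025–Jul 2025: 777 + 292 + 797 + 16 + 852 + 315 = 3,049 (under)
Mar 2025–Aug 2025: 292 + 797 + 16 + 852 + 315 + 247 = 2,519 (under)
Apr 2025–Sep 2025: 797 + 16 + 852 + 315 + 247 + 1,212 = 3,439 (under)
May 2025–Oct 2025: 16 + 852 + 315 + 247 + 1,212 + 281 = 2,923 (under)
Jun 2025–Nov 2025: 852 + 315 + 247 + 1,212 + 281 + 200 = 3,107 (under)
Jul 2025–Dec 2025: 315 + 247 + 1,212 + 281 + 200 + 853 = 3,108 (under)
No window exceeds 3,530.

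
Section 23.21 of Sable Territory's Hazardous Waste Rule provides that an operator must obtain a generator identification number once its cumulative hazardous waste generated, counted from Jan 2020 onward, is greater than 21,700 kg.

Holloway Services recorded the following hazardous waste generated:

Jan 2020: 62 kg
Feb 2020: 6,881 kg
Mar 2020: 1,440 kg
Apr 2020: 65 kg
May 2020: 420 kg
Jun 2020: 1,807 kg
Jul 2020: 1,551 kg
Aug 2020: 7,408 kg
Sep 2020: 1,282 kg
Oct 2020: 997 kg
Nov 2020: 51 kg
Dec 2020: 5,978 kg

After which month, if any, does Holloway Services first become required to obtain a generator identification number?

Oct 2020

Through Jan 2020: 62 kg
Through Feb 2020: 6,943 kg
Through Mar 2020: 8,383 kg
Through Apr 2020: 8,448 kg
Through May 2020: 8,868 kg
Through Jun 2020: 10,675 kg
Through Jul 2020: 12,226 kg
Through Aug 2020: 19,634 kg
Through Sep 2020: 20,916 kg
Through Oct 2020: 21,913 kg ← exceeds threshold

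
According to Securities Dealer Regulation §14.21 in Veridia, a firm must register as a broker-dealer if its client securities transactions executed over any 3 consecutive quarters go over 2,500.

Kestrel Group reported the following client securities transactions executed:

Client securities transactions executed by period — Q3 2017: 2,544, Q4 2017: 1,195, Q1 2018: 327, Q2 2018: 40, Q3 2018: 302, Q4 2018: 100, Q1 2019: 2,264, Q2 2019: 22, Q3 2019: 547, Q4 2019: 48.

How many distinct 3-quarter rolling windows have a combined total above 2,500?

3

Q3 2017–Q1 2018: 2,544 + 1,195 + 327 = 4,066 (over)
Q4 2017–Q2 2018: 1,195 + 327 + 40 = 1,562 (under)
Q1 2018–Q3 2018: 327 + 40 + 302 = 669 (under)
Q2 2018–Q4 2018: 40 + 302 + 100 = 442 (under)
Q3 2018–Q1 2019: 302 + 100 + 2,264 = 2,666 (over)
Q4 2018–Q2 2019: 100 + 2,264 + 22 = 2,386 (under)
Q1 2019–Q3 2019: 2,264 + 22 + 547 = 2,833 (over)
Q2 2019–Q4 2019: 22 + 547 + 48 = 617 (under)
3 windows exceed the threshold.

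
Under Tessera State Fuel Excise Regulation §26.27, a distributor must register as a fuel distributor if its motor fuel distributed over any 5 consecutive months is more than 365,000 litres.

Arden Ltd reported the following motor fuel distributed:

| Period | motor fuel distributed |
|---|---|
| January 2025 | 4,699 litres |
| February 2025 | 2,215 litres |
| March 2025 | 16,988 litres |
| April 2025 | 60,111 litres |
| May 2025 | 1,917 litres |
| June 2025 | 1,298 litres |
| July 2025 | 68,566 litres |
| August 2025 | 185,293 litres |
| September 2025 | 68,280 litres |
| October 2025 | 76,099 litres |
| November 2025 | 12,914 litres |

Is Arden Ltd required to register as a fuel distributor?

Yes

January 2025–May 2025: 4,699 litres + 2,215 litres + 16,988 litres + 60,111 litres + 1,917 litres = 85,930 litres (under)
February 2025–June 2025: 2,215 litres + 16,988 litres + 60,111 litres + 1,917 litres + 1,298 litres = 82,529 litres (under)
March 2025–July 2025: 16,988 litres + 60,111 litres + 1,917 litres + 1,298 litres + 68,566 litres = 148,880 litres (under)
April 2025–August 2025: 60,111 litres + 1,917 litres + 1,298 litres + 68,566 litres + 185,293 litres = 317,185 litres (under)
May 2025–September 2025: 1,917 litres + 1,298 litres + 68,566 litres + 185,293 litres + 68,280 litres = 325,354 litres (under)
June 2025–October 2025: 1,298 litres + 68,566 litres + 185,293 litres + 68,280 litres + 76,099 litres = 399,536 litres (over)
July 2025–November 2025: 68,566 litres + 185,293 litres + 68,280 litres + 76,099 litres + 12,914 litres = 411,152 litres (over)
At least one window exceeds 365,000 litres.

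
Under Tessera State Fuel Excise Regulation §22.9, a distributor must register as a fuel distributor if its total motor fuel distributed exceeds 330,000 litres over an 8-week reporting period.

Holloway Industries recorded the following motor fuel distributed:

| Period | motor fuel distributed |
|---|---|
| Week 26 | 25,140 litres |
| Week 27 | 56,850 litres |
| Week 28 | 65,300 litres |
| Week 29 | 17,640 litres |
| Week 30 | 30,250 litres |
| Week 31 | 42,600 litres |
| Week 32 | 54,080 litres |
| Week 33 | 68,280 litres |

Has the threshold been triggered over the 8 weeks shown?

Yes

Total motor fuel distributed: 25,140 litres + 56,850 litres + 65,300 litres + 17,640 litres + 30,250 litres + 42,600 litres + 54,080 litres + 68,280 litres = 360,140 litres.
360,140 litres > 330,000 litres, so the threshold is exceeded.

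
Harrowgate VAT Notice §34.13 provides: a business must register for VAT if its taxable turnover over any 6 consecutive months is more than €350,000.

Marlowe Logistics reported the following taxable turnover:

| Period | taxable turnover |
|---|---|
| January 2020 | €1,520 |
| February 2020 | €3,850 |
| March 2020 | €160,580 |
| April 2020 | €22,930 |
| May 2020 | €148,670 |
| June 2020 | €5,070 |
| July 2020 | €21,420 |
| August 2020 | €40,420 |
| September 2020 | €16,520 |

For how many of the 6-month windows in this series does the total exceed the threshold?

January 2020–June 2020: €1,520 + €3,850 + €160,580 + €22,930 + €148,670 + €5,070 = €342,620 (under)
February 2020–July 2020: €3,850 + €160,580 + €22,930 + €148,670 + €5,070 + €21,420 = €362,520 (over)
March 2020–August 2020: €160,580 + €22,930 + €148,670 + €5,070 + €21,420 + €40,420 = €399,090 (over)
April 2020–September 2020: €22,930 + €148,670 + €5,070 + €21,420 + €40,420 + €16,520 = €255,030 (under)
2 windows exceed the threshold.

2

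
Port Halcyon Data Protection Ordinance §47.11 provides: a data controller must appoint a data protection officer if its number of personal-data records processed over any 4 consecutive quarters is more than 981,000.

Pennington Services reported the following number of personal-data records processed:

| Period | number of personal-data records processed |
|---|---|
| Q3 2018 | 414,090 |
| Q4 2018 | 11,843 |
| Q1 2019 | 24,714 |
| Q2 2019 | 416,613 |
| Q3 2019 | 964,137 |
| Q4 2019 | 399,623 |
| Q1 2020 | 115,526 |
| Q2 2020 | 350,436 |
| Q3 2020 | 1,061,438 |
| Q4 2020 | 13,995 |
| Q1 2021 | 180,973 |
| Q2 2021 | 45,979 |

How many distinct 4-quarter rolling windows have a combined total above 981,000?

Q3 2018–Q2 2019: 414,090 + 11,843 + 24,714 + 416,613 = 867,260 (under)
Q4 2018–Q3 2019: 11,843 + 24,714 + 416,613 + 964,137 = 1,417,307 (over)
Q1 2019–Q4 2019: 24,714 + 416,613 + 964,137 + 399,623 = 1,805,087 (over)
Q2 2019–Q1 2020: 416,613 + 964,137 + 399,623 + 115,526 = 1,895,899 (over)
Q3 2019–Q2 2020: 964,137 + 399,623 + 115,526 + 350,436 = 1,829,722 (over)
Q4 2019–Q3 2020: 399,623 + 115,526 + 350,436 + 1,061,438 = 1,927,023 (over)
Q1 2020–Q4 2020: 115,526 + 350,436 + 1,061,438 + 13,995 = 1,541,395 (over)
Q2 2020–Q1 2021: 350,436 + 1,061,438 + 13,995 + 180,973 = 1,606,842 (over)
Q3 2020–Q2 2021: 1,061,438 + 13,995 + 180,973 + 45,979 = 1,302,385 (over)
8 windows exceed the threshold.

8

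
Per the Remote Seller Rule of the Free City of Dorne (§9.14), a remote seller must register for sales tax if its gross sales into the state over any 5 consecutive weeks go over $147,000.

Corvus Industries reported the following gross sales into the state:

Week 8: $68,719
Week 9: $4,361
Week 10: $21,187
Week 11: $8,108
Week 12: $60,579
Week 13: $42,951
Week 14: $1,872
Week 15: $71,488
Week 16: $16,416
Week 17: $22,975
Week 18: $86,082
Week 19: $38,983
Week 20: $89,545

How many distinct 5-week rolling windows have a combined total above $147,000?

Week 8–Week 12: $68,719 + $4,361 + $21,187 + $8,108 + $60,579 = $162,954 (over)
Week 9–Week 13: $4,361 + $21,187 + $8,108 + $60,579 + $42,951 = $137,186 (under)
Week 10–Week 14: $21,187 + $8,108 + $60,579 + $42,951 + $1,872 = $134,697 (under)
Week 11–Week 15: $8,108 + $60,579 + $42,951 + $1,872 + $71,488 = $184,998 (over)
Week 12–Week 16: $60,579 + $42,951 + $1,872 + $71,488 + $16,416 = $193,306 (over)
Week 13–Week 17: $42,951 + $1,872 + $71,488 + $16,416 + $22,975 = $155,702 (over)
Week 14–Week 18: $1,872 + $71,488 + $16,416 + $22,975 + $86,082 = $198,833 (over)
Week 15–Week 19: $71,488 + $16,416 + $22,975 + $86,082 + $38,983 = $235,944 (over)
Week 16–Week 20: $16,416 + $22,975 + $86,082 + $38,983 + $89,545 = $254,001 (over)
7 windows exceed the threshold.

7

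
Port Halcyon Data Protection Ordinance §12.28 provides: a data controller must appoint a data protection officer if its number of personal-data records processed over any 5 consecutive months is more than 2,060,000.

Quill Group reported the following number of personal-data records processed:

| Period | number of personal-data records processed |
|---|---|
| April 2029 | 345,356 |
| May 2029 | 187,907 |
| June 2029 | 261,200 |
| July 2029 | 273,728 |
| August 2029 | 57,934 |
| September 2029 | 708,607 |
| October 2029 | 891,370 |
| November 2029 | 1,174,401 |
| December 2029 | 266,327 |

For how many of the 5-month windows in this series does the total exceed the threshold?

April 2029–August 2029: 345,356 + 187,907 + 261,200 + 273,728 + 57,934 = 1,126,125 (under)
May 2029–September 2029: 187,907 + 261,200 + 273,728 + 57,934 + 708,607 = 1,489,376 (under)
June 2029–October 2029: 261,200 + 273,728 + 57,934 + 708,607 + 891,370 = 2,192,839 (over)
July 2029–November 2029: 273,728 + 57,934 + 708,607 + 891,370 + 1,174,401 = 3,106,040 (over)
August 2029–December 2029: 57,934 + 708,607 + 891,370 + 1,174,401 + 266,327 = 3,098,639 (over)
3 windows exceed the threshold.

3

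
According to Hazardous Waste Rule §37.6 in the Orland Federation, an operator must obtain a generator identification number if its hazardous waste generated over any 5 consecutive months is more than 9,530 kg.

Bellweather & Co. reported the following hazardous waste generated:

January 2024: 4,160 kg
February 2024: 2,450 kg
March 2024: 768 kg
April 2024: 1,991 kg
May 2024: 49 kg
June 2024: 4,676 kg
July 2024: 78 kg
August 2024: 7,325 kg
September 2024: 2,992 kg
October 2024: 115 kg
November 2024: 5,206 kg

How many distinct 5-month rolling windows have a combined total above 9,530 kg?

January 2024–May 2024: 4,160 kg + 2,450 kg + 768 kg + 1,991 kg + 49 kg = 9,418 kg (under)
February 2024–June 2024: 2,450 kg + 768 kg + 1,991 kg + 49 kg + 4,676 kg = 9,934 kg (over)
March 2024–July 2024: 768 kg + 1,991 kg + 49 kg + 4,676 kg + 78 kg = 7,562 kg (under)
April 2024–August 2024: 1,991 kg + 49 kg + 4,676 kg + 78 kg + 7,325 kg = 14,119 kg (over)
May 2024–September 2024: 49 kg + 4,676 kg + 78 kg + 7,325 kg + 2,992 kg = 15,120 kg (over)
June 2024–October 2024: 4,676 kg + 78 kg + 7,325 kg + 2,992 kg + 115 kg = 15,186 kg (over)
July 2024–November 2024: 78 kg + 7,325 kg + 2,992 kg + 115 kg + 5,206 kg = 15,716 kg (over)
5 windows exceed the threshold.

5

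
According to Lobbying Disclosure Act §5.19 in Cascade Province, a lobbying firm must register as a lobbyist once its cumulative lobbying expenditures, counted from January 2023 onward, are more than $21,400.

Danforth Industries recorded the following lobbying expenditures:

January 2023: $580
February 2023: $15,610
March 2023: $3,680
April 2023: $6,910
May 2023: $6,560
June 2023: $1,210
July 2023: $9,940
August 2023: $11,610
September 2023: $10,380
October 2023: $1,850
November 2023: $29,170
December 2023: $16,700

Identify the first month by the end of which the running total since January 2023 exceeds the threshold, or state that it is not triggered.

Through January 2023: $580
Through February 2023: $16,190
Through March 2023: $19,870
Through April 2023: $26,780 ← exceeds threshold

April 2023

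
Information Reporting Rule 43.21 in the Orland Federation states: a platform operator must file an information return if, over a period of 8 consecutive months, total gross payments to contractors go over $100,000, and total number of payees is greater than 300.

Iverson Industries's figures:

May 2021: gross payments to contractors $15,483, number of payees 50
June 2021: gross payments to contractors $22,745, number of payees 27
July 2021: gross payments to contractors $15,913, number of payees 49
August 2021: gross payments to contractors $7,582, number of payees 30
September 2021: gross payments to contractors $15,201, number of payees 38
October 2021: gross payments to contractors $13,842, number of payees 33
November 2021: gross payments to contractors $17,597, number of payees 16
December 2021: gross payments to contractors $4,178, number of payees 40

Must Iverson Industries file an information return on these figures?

Total gross payments to contractors: $15,483 + $22,745 + $15,913 + $7,582 + $15,201 + $13,842 + $17,597 + $4,178 = $112,541 (> $100,000).
Total number of payees: 50 + 27 + 49 + 30 + 38 + 33 + 16 + 40 = 283 (≤ 300).
The test is 'and': the rule requires both, and at least one is not exceeded.

No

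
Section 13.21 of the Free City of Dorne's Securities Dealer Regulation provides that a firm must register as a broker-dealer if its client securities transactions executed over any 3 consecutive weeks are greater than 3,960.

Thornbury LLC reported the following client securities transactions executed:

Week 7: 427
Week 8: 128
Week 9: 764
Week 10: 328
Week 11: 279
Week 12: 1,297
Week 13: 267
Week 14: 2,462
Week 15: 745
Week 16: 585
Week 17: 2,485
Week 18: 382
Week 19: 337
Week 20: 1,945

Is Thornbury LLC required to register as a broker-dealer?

Yes

Week 7–Week 9: 427 + 128 + 764 = 1,319 (under)
Week 8–Week 10: 128 + 764 + 328 = 1,220 (under)
Week 9–Week 11: 764 + 328 + 279 = 1,371 (under)
Week 10–Week 12: 328 + 279 + 1,297 = 1,904 (under)
Week 11–Week 13: 279 + 1,297 + 267 = 1,843 (under)
Week 12–Week 14: 1,297 + 267 + 2,462 = 4,026 (over)
Week 13–Week 15: 267 + 2,462 + 745 = 3,474 (under)
Week 14–Week 16: 2,462 + 745 + 585 = 3,792 (under)
Week 15–Week 17: 745 + 585 + 2,485 = 3,815 (under)
Week 16–Week 18: 585 + 2,485 + 382 = 3,452 (under)
Week 17–Week 19: 2,485 + 382 + 337 = 3,204 (under)
Week 18–Week 20: 382 + 337 + 1,945 = 2,664 (under)
At least one window exceeds 3,960.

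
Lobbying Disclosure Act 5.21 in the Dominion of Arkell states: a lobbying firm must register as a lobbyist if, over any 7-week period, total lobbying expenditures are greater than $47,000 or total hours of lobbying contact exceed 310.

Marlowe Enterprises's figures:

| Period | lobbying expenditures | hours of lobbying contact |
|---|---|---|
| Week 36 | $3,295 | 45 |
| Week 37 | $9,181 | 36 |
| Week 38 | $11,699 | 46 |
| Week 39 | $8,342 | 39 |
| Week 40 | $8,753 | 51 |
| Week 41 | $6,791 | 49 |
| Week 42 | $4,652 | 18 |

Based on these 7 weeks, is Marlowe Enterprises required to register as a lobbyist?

Yes

Total lobbying expenditures: $3,295 + $9,181 + $11,699 + $8,342 + $8,753 + $6,791 + $4,652 = $52,713 (> $47,000).
Total hours of lobbying contact: 45 + 36 + 46 + 39 + 51 + 49 + 18 = 284 (≤ 310).
The test is 'or': at least one threshold is exceeded.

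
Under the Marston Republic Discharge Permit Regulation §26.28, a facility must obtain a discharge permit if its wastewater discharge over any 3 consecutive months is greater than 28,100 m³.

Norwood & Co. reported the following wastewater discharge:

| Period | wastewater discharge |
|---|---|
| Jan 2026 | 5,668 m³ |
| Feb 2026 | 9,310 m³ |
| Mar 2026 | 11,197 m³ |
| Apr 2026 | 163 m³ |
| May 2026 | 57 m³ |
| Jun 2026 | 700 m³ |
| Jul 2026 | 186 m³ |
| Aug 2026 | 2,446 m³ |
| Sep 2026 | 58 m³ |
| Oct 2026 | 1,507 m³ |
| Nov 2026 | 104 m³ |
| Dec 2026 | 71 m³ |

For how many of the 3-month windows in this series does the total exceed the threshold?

0

Jan 2026–Mar 2026: 5,668 m³ + 9,310 m³ + 11,197 m³ = 26,175 m³ (under)
Feb 2026–Apr 2026: 9,310 m³ + 11,197 m³ + 163 m³ = 20,670 m³ (under)
Mar 2026–May 2026: 11,197 m³ + 163 m³ + 57 m³ = 11,417 m³ (under)
Apr 2026–Jun 2026: 163 m³ + 57 m³ + 700 m³ = 920 m³ (under)
May 2026–Jul 2026: 57 m³ + 700 m³ + 186 m³ = 943 m³ (under)
Jun 2026–Aug 2026: 700 m³ + 186 m³ + 2,446 m³ = 3,332 m³ (under)
Jul 2026–Sep 2026: 186 m³ + 2,446 m³ + 58 m³ = 2,690 m³ (under)
Aug 2026–Oct 2026: 2,446 m³ + 58 m³ + 1,507 m³ = 4,011 m³ (under)
Sep 2026–Nov 2026: 58 m³ + 1,507 m³ + 104 m³ = 1,669 m³ (under)
Oct 2026–Dec 2026: 1,507 m³ + 104 m³ + 71 m³ = 1,682 m³ (under)
0 windows exceed the threshold.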